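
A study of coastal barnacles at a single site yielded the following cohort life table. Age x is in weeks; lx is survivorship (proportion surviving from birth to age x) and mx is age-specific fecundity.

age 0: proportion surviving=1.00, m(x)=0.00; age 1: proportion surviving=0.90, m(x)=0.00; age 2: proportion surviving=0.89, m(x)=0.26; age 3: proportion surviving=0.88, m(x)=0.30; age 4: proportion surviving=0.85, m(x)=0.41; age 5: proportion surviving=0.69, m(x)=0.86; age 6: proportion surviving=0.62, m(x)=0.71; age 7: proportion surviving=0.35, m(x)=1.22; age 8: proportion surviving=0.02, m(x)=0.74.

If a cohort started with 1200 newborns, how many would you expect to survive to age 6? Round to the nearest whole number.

744

Expected survivors = N0 · l_6 = 1200 × 0.62 = 744 → 744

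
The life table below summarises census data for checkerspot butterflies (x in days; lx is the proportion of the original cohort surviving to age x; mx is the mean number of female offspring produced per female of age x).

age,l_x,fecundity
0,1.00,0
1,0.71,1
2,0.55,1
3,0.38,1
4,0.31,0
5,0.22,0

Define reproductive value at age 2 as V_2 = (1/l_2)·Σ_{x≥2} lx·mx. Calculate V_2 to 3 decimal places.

lx·mx for x ≥ 2: 0.55, 0.38, 0, 0 → sum = 0.93
V_2 = 0.93 / l_2 = 0.93 / 0.55 = 1.690909… → 1.691

1.691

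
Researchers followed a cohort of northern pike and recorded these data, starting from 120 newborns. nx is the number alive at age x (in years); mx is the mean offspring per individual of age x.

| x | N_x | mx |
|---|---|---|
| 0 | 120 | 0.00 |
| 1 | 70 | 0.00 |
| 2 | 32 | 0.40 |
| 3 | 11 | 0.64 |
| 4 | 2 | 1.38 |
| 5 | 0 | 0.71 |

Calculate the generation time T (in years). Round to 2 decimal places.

lx = nx/n0 = nx/120: 1, 0.58333…, 0.26667…, 0.09167…, 0.01667…, 0
lx·mx: 0, 0, 0.106667…, 0.058667…, 0.023…, 0 → R0 = 0.188333…
x·lx·mx: 0, 0, 0.213333…, 0.176…, 0.092…, 0 → Σ = 0.481333…
T = 0.481333… / 0.188333… = 2.555752… → 2.56

2.56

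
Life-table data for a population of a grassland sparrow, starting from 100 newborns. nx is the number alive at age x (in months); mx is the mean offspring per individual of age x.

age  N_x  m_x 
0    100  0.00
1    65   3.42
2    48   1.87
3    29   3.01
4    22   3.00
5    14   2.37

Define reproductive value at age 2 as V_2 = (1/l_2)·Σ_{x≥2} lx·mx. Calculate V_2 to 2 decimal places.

5.75

lx = nx/n0 = nx/100: 1, 0.65, 0.48, 0.29, 0.22, 0.14
lx·mx for x ≥ 2: 0.8976, 0.8729, 0.66, 0.3318 → sum = 2.7623
V_2 = 2.7623 / l_2 = 2.7623 / 0.48 = 5.754792… → 5.75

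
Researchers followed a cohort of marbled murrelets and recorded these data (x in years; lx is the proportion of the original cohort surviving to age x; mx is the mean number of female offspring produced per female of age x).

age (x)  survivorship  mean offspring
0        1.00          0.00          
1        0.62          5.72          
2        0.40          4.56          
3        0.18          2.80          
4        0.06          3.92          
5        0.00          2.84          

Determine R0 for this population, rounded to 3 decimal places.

6.110

lx·mx by age: 0, 3.5464, 1.824, 0.504, 0.2352, 0
R0 = Σ lx·mx = 6.1096 → 6.110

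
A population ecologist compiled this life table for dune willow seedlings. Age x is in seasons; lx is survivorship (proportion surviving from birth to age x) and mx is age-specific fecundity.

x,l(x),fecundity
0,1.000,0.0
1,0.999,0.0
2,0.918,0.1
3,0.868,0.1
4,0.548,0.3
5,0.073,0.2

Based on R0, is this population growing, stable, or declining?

declining

R0 = Σ lx·mx = 0 + 0 + 0.0918 + 0.0868 + 0.1644 + 0.0146 = 0.3576
R0 < 1, so the population is declining.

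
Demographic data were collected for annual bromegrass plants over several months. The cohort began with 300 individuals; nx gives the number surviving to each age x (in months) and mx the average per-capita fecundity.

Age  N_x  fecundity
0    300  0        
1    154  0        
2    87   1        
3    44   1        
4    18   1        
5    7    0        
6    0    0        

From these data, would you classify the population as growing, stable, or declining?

lx = nx/n0 = nx/300: 1, 0.51333…, 0.29, 0.14667…, 0.06, 0.02333…, 0
R0 = Σ lx·mx = 0 + 0 + 0.29 + 0.146667… + 0.06 + 0 + 0 = 0.496667…
R0 < 1, so the population is declining.

declining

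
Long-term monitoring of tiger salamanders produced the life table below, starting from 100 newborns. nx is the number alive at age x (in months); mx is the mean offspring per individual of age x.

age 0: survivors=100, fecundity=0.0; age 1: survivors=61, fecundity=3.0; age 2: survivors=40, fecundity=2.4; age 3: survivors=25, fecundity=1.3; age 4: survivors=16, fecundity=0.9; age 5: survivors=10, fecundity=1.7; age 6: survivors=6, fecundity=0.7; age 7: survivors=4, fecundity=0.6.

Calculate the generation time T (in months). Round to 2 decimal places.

1.88

lx = nx/n0 = nx/100: 1, 0.61, 0.4, 0.25, 0.16, 0.1, 0.06, 0.04
lx·mx: 0, 1.83, 0.96, 0.325, 0.144, 0.17, 0.042, 0.024 → R0 = 3.495
x·lx·mx: 0, 1.83, 1.92, 0.975, 0.576, 0.85, 0.252, 0.168 → Σ = 6.571
T = 6.571 / 3.495 = 1.880114… → 1.88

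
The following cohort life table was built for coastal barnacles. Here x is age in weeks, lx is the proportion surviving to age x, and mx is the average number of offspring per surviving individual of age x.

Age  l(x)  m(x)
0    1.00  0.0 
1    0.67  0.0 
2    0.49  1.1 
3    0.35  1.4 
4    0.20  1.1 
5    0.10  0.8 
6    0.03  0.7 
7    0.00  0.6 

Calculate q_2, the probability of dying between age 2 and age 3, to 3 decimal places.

0.286

q_2 = (l_2 − l_3) / l_2 = (0.49 − 0.35) / 0.49
     = 0.14 / 0.49 = 0.285714… → 0.286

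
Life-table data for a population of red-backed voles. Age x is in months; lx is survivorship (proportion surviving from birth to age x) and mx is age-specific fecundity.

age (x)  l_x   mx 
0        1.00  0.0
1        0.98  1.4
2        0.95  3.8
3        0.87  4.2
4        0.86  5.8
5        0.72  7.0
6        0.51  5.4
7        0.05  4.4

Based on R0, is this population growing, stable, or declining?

R0 = Σ lx·mx = 0 + 1.372 + 3.61 + 3.654 + 4.988 + 5.04 + 2.754 + 0.22 = 21.638
R0 > 1, so the population is growing.

growing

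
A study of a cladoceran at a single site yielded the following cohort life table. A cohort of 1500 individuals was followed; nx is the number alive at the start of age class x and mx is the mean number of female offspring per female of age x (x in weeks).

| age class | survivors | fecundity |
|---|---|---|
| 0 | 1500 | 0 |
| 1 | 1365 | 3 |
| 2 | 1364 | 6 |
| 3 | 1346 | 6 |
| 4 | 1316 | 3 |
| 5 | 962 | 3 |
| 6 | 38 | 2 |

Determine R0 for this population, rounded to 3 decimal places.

lx = nx/n0 = nx/1500: 1, 0.91, 0.90933…, 0.89733…, 0.87733…, 0.64133…, 0.02533…
lx·mx by age: 0, 2.73, 5.456…, 5.384…, 2.632…, 1.924…, 0.050667…
R0 = Σ lx·mx = 18.176667… → 18.177

18.177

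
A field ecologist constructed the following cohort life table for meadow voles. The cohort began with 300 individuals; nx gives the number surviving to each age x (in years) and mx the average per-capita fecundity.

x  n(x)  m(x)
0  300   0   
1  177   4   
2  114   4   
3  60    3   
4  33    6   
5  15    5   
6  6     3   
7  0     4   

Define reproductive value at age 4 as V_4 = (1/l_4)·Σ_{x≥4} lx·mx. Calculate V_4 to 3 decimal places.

lx = nx/n0 = nx/300: 1, 0.59, 0.38, 0.2, 0.11, 0.05, 0.02, 0
lx·mx for x ≥ 4: 0.66, 0.25, 0.06, 0 → sum = 0.97
V_4 = 0.97 / l_4 = 0.97 / 0.11 = 8.818182… → 8.818

8.818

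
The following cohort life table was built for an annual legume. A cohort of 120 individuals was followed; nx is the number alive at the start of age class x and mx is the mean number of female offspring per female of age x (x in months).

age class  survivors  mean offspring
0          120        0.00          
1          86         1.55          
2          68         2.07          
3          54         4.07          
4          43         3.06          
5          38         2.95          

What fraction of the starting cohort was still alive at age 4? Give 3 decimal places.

0.358

l_4 = n_4/n_0 = 43/120 = 0.358333… → 0.358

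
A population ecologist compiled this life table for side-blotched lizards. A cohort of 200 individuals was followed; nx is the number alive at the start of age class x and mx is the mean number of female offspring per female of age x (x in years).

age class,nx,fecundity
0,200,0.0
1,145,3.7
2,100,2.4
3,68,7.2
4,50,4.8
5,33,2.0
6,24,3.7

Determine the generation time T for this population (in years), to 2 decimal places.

2.59

lx = nx/n0 = nx/200: 1, 0.725, 0.5, 0.34, 0.25, 0.165, 0.12
lx·mx: 0, 2.6825, 1.2, 2.448, 1.2, 0.33, 0.444 → R0 = 8.3045
x·lx·mx: 0, 2.6825, 2.4, 7.344, 4.8, 1.65, 2.664 → Σ = 21.5405
T = 21.5405 / 8.3045 = 2.593835… → 2.59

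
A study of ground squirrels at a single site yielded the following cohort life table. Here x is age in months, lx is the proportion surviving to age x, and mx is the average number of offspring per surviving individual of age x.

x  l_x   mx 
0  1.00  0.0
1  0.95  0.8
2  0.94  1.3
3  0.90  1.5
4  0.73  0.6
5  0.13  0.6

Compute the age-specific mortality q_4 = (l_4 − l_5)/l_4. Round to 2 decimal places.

q_4 = (l_4 − l_5) / l_4 = (0.73 − 0.13) / 0.73
     = 0.6 / 0.73 = 0.821918… → 0.82

0.82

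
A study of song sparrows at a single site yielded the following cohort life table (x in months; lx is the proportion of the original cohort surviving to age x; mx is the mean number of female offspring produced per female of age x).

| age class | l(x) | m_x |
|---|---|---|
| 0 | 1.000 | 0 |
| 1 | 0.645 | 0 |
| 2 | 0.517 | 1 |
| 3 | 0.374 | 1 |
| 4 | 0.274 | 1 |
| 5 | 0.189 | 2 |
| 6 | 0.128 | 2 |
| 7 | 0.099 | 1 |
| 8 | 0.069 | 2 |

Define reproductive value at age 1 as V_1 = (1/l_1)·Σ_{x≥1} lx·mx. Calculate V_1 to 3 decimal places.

lx·mx for x ≥ 1: 0, 0.517, 0.374, 0.274, 0.378, 0.256, 0.099, 0.138 → sum = 2.036
V_1 = 2.036 / l_1 = 2.036 / 0.645 = 3.156589… → 3.157

3.157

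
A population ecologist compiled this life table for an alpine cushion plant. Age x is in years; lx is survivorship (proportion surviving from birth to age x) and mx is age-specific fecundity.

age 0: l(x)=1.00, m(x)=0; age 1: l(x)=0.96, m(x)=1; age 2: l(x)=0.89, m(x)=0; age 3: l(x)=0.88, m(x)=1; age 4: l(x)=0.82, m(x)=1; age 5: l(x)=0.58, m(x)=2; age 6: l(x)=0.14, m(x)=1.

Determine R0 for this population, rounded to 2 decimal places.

3.96

lx·mx by age: 0, 0.96, 0, 0.88, 0.82, 1.16, 0.14
R0 = Σ lx·mx = 3.96 → 3.96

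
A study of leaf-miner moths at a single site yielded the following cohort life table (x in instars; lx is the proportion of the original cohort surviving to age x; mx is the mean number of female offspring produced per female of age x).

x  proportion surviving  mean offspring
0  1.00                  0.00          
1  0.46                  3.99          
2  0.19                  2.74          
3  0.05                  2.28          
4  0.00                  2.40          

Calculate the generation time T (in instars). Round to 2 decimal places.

lx·mx: 0, 1.8354, 0.5206, 0.114, 0 → R0 = 2.47
x·lx·mx: 0, 1.8354, 1.0412, 0.342, 0 → Σ = 3.2186
T = 3.2186 / 2.47 = 1.303077… → 1.30

1.30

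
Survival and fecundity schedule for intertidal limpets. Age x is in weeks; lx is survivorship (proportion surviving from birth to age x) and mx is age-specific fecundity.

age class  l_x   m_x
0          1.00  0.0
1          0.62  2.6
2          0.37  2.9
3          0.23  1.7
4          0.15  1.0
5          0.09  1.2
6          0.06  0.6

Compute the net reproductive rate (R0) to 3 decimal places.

3.370

lx·mx by age: 0, 1.612, 1.073, 0.391, 0.15, 0.108, 0.036
R0 = Σ lx·mx = 3.37 → 3.370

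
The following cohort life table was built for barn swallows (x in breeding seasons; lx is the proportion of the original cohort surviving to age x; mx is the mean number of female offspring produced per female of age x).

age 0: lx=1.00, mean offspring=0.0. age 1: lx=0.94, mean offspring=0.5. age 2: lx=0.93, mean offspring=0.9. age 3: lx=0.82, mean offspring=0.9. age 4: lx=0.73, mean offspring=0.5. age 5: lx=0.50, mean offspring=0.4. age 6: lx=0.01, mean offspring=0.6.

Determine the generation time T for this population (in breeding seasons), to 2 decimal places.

lx·mx: 0, 0.47, 0.837, 0.738, 0.365, 0.2, 0.006 → R0 = 2.616
x·lx·mx: 0, 0.47, 1.674, 2.214, 1.46, 1, 0.036 → Σ = 6.854
T = 6.854 / 2.616 = 2.620031… → 2.62

2.62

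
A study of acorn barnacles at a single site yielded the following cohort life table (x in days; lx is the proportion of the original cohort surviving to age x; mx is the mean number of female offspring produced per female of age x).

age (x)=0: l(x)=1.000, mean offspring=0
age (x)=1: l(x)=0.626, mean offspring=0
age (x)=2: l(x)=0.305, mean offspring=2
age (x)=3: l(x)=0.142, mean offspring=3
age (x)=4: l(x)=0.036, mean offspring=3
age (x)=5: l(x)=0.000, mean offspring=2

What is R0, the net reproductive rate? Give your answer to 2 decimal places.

1.14

lx·mx by age: 0, 0, 0.61, 0.426, 0.108, 0
R0 = Σ lx·mx = 1.144 → 1.14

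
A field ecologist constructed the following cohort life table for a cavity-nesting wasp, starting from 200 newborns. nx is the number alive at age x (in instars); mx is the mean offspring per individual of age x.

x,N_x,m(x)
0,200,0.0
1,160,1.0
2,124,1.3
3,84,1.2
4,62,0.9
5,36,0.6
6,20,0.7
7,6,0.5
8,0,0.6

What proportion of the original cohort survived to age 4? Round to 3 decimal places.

l_4 = n_4/n_0 = 62/200 = 0.31 → 0.310

0.310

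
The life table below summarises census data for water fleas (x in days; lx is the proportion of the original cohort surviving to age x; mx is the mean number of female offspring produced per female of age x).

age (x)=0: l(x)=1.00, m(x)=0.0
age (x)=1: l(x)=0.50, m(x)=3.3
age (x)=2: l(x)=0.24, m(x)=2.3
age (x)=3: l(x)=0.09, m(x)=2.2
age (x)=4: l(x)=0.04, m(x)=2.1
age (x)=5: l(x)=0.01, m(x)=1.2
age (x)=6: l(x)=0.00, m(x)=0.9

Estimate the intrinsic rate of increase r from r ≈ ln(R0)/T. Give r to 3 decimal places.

0.610

R0 = Σ lx·mx = 0 + 1.65 + 0.552 + 0.198 + 0.084 + 0.012 + 0 = 2.496
Σ x·lx·mx = 3.744; T = 3.744/2.496 = 1.5
r ≈ ln(R0)/T = ln(2.496)/1.5 = 0.60979… → 0.610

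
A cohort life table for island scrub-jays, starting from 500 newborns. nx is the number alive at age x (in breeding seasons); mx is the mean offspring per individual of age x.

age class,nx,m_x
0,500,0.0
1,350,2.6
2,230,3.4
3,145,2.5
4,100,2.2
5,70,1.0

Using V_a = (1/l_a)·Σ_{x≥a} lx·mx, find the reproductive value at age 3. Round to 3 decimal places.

4.500

lx = nx/n0 = nx/500: 1, 0.7, 0.46, 0.29, 0.2, 0.14
lx·mx for x ≥ 3: 0.725, 0.44, 0.14 → sum = 1.305
V_3 = 1.305 / l_3 = 1.305 / 0.29 = 4.5 → 4.500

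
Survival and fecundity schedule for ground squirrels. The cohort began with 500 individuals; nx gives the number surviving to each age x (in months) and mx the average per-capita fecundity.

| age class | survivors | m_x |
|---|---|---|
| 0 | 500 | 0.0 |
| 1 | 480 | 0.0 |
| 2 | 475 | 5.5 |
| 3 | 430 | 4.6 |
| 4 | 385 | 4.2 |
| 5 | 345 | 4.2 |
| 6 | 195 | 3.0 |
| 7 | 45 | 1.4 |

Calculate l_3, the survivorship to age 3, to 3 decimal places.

0.860

l_3 = n_3/n_0 = 430/500 = 0.86 → 0.860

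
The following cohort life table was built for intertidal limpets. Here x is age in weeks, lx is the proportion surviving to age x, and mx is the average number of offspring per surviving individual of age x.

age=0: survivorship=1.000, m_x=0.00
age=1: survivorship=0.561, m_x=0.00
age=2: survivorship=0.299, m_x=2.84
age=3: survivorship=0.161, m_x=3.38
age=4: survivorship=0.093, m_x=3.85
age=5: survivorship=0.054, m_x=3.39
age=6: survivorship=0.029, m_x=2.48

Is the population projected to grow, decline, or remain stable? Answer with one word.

growing

R0 = Σ lx·mx = 0 + 0 + 0.84916 + 0.54418 + 0.35805 + 0.18306 + 0.07192 = 2.00637
R0 > 1, so the population is growing.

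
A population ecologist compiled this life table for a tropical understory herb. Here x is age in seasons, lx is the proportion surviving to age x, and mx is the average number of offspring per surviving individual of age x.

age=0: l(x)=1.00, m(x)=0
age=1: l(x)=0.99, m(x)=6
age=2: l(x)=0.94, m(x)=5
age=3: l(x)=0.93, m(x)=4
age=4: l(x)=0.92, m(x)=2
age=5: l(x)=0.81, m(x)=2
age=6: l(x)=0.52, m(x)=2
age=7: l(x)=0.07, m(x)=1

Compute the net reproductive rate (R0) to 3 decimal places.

lx·mx by age: 0, 5.94, 4.7, 3.72, 1.84, 1.62, 1.04, 0.07
R0 = Σ lx·mx = 18.93 → 18.930

18.930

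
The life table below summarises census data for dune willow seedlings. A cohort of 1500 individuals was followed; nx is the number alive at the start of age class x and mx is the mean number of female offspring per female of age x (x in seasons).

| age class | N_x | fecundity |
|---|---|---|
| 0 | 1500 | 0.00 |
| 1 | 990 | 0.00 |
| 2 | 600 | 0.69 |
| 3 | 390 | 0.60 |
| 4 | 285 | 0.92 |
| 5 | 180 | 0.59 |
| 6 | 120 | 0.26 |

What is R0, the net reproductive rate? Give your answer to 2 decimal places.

lx = nx/n0 = nx/1500: 1, 0.66, 0.4, 0.26, 0.19, 0.12, 0.08
lx·mx by age: 0, 0, 0.276, 0.156, 0.1748, 0.0708, 0.0208
R0 = Σ lx·mx = 0.6984 → 0.70

0.70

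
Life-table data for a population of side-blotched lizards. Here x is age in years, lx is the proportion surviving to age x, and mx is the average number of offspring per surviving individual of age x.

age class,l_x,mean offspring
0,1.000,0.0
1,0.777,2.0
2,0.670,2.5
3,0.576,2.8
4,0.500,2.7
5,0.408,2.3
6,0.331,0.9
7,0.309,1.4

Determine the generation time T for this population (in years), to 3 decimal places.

lx·mx: 0, 1.554, 1.675, 1.6128, 1.35, 0.9384, 0.2979, 0.4326 → R0 = 7.8607
x·lx·mx: 0, 1.554, 3.35, 4.8384, 5.4, 4.692, 1.7874, 3.0282 → Σ = 24.65
T = 24.65 / 7.8607 = 3.135853… → 3.136

3.136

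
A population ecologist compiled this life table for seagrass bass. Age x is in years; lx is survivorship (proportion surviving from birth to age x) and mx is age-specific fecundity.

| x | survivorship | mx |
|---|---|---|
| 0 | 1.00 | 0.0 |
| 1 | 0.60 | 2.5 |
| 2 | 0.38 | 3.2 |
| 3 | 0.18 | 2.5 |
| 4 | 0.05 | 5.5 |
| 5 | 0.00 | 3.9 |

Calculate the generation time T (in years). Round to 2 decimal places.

1.85

lx·mx: 0, 1.5, 1.216, 0.45, 0.275, 0 → R0 = 3.441
x·lx·mx: 0, 1.5, 2.432, 1.35, 1.1, 0 → Σ = 6.382
T = 6.382 / 3.441 = 1.854693… → 1.85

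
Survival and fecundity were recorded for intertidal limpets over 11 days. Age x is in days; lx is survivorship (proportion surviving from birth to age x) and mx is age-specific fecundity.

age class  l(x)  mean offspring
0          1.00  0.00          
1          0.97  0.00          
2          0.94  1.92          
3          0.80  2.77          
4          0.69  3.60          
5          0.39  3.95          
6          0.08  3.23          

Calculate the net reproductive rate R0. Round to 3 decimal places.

8.304

lx·mx by age: 0, 0, 1.8048, 2.216, 2.484, 1.5405, 0.2584
R0 = Σ lx·mx = 8.3037 → 8.304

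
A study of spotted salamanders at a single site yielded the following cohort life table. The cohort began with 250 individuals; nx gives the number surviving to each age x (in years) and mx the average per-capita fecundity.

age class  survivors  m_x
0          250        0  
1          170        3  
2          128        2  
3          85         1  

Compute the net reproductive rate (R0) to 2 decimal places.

3.40

lx = nx/n0 = nx/250: 1, 0.68, 0.512, 0.34
lx·mx by age: 0, 2.04, 1.024, 0.34
R0 = Σ lx·mx = 3.404 → 3.40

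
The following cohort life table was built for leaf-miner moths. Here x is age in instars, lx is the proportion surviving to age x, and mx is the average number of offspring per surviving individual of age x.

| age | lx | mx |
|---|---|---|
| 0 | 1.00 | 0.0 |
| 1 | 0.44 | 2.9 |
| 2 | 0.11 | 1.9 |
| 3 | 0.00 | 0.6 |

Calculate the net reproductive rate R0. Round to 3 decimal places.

lx·mx by age: 0, 1.276, 0.209, 0
R0 = Σ lx·mx = 1.485 → 1.485

1.485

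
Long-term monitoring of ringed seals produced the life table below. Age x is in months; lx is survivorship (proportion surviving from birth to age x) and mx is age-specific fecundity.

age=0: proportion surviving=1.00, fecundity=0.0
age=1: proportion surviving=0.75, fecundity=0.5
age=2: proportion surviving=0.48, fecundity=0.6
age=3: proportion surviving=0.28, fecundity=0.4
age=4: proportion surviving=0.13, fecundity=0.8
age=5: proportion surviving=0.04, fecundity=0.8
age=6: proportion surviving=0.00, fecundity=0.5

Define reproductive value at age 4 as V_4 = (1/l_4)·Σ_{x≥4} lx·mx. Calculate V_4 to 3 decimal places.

lx·mx for x ≥ 4: 0.104, 0.032, 0 → sum = 0.136
V_4 = 0.136 / l_4 = 0.136 / 0.13 = 1.046154… → 1.046

1.046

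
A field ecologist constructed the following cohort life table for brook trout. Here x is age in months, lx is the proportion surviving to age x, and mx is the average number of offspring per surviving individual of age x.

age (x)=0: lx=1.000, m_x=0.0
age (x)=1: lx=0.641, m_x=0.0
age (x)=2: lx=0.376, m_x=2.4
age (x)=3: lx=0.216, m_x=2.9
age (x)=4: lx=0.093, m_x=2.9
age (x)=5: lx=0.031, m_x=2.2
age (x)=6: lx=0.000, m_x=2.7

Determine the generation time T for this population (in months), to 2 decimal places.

2.73

lx·mx: 0, 0, 0.9024, 0.6264, 0.2697, 0.0682, 0 → R0 = 1.8667
x·lx·mx: 0, 0, 1.8048, 1.8792, 1.0788, 0.341, 0 → Σ = 5.1038
T = 5.1038 / 1.8667 = 2.73413… → 2.73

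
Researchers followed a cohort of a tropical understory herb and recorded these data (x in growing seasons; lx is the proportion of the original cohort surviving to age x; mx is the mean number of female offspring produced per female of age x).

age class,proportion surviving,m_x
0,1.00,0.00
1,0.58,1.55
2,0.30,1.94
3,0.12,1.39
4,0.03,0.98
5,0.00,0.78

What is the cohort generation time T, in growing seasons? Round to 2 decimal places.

lx·mx: 0, 0.899, 0.582, 0.1668, 0.0294, 0 → R0 = 1.6772
x·lx·mx: 0, 0.899, 1.164, 0.5004, 0.1176, 0 → Σ = 2.681
T = 2.681 / 1.6772 = 1.598497… → 1.60

1.60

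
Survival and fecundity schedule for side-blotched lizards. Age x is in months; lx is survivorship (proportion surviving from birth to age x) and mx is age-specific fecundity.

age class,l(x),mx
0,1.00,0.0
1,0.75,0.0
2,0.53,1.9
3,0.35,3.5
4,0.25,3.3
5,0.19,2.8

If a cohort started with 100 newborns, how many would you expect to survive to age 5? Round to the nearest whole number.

19

Expected survivors = N0 · l_5 = 100 × 0.19 = 19 → 19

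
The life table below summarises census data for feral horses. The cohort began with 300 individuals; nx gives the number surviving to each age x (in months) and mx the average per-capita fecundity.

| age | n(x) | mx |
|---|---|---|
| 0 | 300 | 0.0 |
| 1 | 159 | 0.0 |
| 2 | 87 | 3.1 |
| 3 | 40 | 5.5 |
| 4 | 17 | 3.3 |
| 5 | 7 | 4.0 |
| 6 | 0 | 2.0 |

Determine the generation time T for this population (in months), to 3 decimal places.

lx = nx/n0 = nx/300: 1, 0.53, 0.29, 0.13333…, 0.05667…, 0.02333…, 0
lx·mx: 0, 0, 0.899, 0.733333…, 0.187…, 0.093333…, 0 → R0 = 1.912667…
x·lx·mx: 0, 0, 1.798, 2.2…, 0.748…, 0.466667…, 0 → Σ = 5.212667…
T = 5.212667… / 1.912667… = 2.72534… → 2.725

2.725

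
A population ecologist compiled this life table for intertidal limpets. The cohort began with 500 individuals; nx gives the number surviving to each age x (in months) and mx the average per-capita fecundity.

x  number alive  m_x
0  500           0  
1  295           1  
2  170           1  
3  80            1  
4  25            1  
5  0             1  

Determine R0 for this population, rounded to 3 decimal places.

lx = nx/n0 = nx/500: 1, 0.59, 0.34, 0.16, 0.05, 0
lx·mx by age: 0, 0.59, 0.34, 0.16, 0.05, 0
R0 = Σ lx·mx = 1.14 → 1.140

1.140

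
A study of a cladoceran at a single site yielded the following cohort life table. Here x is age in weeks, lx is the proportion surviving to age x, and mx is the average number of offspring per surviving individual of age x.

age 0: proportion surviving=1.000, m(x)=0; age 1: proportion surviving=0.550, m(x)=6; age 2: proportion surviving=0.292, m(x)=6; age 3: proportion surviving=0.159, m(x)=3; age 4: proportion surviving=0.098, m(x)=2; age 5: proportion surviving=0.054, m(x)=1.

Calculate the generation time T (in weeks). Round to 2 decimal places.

1.61

lx·mx: 0, 3.3, 1.752, 0.477, 0.196, 0.054 → R0 = 5.779
x·lx·mx: 0, 3.3, 3.504, 1.431, 0.784, 0.27 → Σ = 9.289
T = 9.289 / 5.779 = 1.607372… → 1.61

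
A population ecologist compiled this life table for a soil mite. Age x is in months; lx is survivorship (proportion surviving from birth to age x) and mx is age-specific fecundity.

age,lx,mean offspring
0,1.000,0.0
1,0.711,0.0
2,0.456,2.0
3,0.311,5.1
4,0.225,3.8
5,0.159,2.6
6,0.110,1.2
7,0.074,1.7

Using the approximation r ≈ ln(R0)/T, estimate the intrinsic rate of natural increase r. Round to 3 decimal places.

0.408

R0 = Σ lx·mx = 0 + 0 + 0.912 + 1.5861 + 0.855 + 0.4134 + 0.132 + 0.1258 = 4.0243
Σ x·lx·mx = 13.7419; T = 13.7419/4.0243 = 3.41473…
r ≈ ln(R0)/T = ln(4.0243)/3.41473… = 0.40775… → 0.408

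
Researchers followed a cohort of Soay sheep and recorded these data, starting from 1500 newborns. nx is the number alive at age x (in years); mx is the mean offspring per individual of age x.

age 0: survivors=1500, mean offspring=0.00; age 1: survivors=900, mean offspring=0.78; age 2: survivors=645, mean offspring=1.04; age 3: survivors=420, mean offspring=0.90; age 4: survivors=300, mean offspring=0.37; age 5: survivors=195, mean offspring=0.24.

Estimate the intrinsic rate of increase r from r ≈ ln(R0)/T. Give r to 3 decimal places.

lx = nx/n0 = nx/1500: 1, 0.6, 0.43, 0.28, 0.2, 0.13
R0 = Σ lx·mx = 0 + 0.468 + 0.4472 + 0.252 + 0.074 + 0.0312 = 1.2724
Σ x·lx·mx = 2.5704; T = 2.5704/1.2724 = 2.02012…
r ≈ ln(R0)/T = ln(1.2724)/2.02012… = 0.11925… → 0.119

0.119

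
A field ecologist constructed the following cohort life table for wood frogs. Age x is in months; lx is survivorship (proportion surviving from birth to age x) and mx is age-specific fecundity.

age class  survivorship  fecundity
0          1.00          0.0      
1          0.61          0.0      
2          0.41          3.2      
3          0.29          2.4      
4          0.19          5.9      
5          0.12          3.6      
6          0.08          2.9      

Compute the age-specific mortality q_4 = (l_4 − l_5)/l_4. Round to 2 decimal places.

q_4 = (l_4 − l_5) / l_4 = (0.19 − 0.12) / 0.19
     = 0.07 / 0.19 = 0.368421… → 0.37

0.37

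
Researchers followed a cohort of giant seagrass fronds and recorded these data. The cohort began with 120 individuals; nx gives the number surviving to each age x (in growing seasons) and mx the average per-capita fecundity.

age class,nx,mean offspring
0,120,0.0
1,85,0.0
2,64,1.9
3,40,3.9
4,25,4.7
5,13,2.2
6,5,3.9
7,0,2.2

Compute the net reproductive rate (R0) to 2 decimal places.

3.69

lx = nx/n0 = nx/120: 1, 0.70833…, 0.53333…, 0.33333…, 0.20833…, 0.10833…, 0.04167…, 0
lx·mx by age: 0, 0, 1.013333…, 1.3…, 0.979167…, 0.238333…, 0.1625…, 0
R0 = Σ lx·mx = 3.693333… → 3.69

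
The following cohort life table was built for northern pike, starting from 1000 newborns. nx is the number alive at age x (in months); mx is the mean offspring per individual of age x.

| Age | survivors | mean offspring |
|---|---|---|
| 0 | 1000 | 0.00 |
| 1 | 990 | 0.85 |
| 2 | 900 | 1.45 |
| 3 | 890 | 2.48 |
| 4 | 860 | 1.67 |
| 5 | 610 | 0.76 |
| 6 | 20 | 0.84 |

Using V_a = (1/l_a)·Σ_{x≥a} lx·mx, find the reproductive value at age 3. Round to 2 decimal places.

lx = nx/n0 = nx/1000: 1, 0.99, 0.9, 0.89, 0.86, 0.61, 0.02
lx·mx for x ≥ 3: 2.2072, 1.4362, 0.4636, 0.0168 → sum = 4.1238
V_3 = 4.1238 / l_3 = 4.1238 / 0.89 = 4.633483… → 4.63

4.63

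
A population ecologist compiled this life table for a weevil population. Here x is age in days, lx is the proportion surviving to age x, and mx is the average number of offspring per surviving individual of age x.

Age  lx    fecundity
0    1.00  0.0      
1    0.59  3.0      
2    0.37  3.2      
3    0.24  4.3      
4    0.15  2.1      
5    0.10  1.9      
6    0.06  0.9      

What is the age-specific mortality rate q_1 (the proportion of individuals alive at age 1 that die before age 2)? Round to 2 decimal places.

0.37

q_1 = (l_1 − l_2) / l_1 = (0.59 − 0.37) / 0.59
     = 0.22 / 0.59 = 0.372881… → 0.37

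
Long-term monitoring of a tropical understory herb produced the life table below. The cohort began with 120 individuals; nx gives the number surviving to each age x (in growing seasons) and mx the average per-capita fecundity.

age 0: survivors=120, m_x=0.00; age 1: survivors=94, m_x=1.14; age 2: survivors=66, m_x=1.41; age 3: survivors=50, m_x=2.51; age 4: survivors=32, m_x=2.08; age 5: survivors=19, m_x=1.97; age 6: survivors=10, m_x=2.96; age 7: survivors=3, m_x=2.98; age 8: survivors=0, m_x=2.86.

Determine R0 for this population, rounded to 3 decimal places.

3.902

lx = nx/n0 = nx/120: 1, 0.78333…, 0.55, 0.41667…, 0.26667…, 0.15833…, 0.08333…, 0.025, 0
lx·mx by age: 0, 0.893…, 0.7755, 1.045833…, 0.554667…, 0.311917…, 0.246667…, 0.0745, 0
R0 = Σ lx·mx = 3.902083… → 3.902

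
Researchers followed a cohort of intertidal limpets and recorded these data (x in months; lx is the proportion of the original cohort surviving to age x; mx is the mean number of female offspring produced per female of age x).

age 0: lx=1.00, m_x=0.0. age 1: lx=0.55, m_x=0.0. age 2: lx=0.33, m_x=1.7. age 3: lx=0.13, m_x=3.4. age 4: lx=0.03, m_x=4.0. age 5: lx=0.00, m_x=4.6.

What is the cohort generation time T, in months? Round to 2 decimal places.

lx·mx: 0, 0, 0.561, 0.442, 0.12, 0 → R0 = 1.123
x·lx·mx: 0, 0, 1.122, 1.326, 0.48, 0 → Σ = 2.928
T = 2.928 / 1.123 = 2.607302… → 2.61

2.61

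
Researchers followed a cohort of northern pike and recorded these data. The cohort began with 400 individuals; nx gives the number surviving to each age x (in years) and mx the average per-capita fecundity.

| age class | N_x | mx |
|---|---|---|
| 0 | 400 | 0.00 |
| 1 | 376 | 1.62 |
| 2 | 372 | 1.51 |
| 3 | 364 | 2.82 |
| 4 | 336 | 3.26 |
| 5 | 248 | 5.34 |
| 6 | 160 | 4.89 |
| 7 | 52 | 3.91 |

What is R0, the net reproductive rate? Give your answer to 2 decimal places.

14.01

lx = nx/n0 = nx/400: 1, 0.94, 0.93, 0.91, 0.84, 0.62, 0.4, 0.13
lx·mx by age: 0, 1.5228, 1.4043, 2.5662, 2.7384, 3.3108, 1.956, 0.5083
R0 = Σ lx·mx = 14.0068 → 14.01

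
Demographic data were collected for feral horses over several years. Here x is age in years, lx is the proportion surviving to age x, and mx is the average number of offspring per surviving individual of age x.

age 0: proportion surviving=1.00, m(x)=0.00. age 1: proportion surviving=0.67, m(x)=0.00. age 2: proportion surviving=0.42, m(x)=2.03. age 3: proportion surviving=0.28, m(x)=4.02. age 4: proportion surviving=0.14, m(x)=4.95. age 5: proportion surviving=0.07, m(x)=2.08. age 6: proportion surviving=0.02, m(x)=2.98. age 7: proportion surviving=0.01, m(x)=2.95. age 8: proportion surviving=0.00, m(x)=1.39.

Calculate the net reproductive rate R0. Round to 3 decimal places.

2.906

lx·mx by age: 0, 0, 0.8526, 1.1256, 0.693, 0.1456, 0.0596, 0.0295, 0
R0 = Σ lx·mx = 2.9059 → 2.906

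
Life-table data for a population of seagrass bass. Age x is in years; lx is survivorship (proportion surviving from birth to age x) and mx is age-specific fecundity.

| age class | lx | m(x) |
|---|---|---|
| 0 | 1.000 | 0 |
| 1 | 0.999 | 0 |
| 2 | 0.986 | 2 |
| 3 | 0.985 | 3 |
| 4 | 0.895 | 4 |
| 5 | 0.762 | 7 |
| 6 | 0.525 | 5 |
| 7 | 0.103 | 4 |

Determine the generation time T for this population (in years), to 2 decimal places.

4.29

lx·mx: 0, 0, 1.972, 2.955, 3.58, 5.334, 2.625, 0.412 → R0 = 16.878
x·lx·mx: 0, 0, 3.944, 8.865, 14.32, 26.67, 15.75, 2.884 → Σ = 72.433
T = 72.433 / 16.878 = 4.291563… → 4.29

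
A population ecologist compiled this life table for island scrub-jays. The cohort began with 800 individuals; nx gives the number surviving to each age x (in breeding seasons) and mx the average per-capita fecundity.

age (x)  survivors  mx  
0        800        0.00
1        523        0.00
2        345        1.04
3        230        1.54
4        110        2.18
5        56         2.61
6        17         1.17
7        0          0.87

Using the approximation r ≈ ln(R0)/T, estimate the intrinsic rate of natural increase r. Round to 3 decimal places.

0.105

lx = nx/n0 = nx/800: 1, 0.65375, 0.43125, 0.2875, 0.1375, 0.07, 0.02125, 0
R0 = Σ lx·mx = 0 + 0 + 0.4485… + 0.44275… + 0.29975… + 0.1827 + 0.02486… + 0 = 1.398563…
Σ x·lx·mx = 4.486925…; T = 4.486925…/1.398563… = 3.20824…
r ≈ ln(R0)/T = ln(1.398563…)/3.20824… = 0.10456… → 0.105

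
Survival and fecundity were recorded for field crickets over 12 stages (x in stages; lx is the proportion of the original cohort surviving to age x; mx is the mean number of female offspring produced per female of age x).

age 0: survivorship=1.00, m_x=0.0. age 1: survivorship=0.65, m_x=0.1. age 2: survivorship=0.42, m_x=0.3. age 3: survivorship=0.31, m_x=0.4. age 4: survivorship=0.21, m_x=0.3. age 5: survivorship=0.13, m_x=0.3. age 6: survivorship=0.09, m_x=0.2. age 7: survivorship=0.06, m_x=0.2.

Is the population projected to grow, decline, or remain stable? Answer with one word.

declining

R0 = Σ lx·mx = 0 + 0.065 + 0.126 + 0.124 + 0.063 + 0.039 + 0.018 + 0.012 = 0.447
R0 < 1, so the population is declining.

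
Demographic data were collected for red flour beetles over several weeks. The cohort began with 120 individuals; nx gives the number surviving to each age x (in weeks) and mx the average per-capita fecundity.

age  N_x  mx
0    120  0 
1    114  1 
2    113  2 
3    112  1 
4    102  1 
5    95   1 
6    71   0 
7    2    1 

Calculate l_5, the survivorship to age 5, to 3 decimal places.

0.792

l_5 = n_5/n_0 = 95/120 = 0.791667… → 0.792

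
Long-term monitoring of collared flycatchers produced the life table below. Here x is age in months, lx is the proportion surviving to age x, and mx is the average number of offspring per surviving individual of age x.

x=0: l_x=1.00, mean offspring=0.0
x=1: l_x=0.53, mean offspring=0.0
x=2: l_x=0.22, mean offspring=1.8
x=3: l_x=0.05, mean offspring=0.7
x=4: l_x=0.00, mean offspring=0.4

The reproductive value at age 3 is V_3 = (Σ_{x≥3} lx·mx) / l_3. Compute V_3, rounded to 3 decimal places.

0.700

lx·mx for x ≥ 3: 0.035, 0 → sum = 0.035
V_3 = 0.035 / l_3 = 0.035 / 0.05 = 0.7 → 0.700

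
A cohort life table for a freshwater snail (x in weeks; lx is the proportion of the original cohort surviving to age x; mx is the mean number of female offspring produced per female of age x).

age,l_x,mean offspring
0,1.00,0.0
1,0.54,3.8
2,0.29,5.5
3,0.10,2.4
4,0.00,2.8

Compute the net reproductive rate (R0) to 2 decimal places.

lx·mx by age: 0, 2.052, 1.595, 0.24, 0
R0 = Σ lx·mx = 3.887 → 3.89

3.89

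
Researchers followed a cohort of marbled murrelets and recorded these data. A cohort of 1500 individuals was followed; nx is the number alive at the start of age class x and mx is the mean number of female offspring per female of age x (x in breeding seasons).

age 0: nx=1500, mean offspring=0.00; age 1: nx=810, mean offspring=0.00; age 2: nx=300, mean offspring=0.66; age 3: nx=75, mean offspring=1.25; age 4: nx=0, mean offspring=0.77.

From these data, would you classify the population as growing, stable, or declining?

lx = nx/n0 = nx/1500: 1, 0.54, 0.2, 0.05, 0
R0 = Σ lx·mx = 0 + 0 + 0.132 + 0.0625 + 0 = 0.1945
R0 < 1, so the population is declining.

declining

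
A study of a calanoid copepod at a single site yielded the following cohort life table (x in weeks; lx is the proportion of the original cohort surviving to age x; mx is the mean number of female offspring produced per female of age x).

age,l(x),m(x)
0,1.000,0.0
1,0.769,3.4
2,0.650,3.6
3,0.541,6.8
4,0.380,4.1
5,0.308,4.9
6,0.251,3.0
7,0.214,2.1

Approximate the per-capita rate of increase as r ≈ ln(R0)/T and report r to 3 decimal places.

0.830

R0 = Σ lx·mx = 0 + 2.6146 + 2.34 + 3.6788 + 1.558 + 1.5092 + 0.753 + 0.4494 = 12.903
Σ x·lx·mx = 39.7728; T = 39.7728/12.903 = 3.08245…
r ≈ ln(R0)/T = ln(12.903)/3.08245… = 0.82969… → 0.830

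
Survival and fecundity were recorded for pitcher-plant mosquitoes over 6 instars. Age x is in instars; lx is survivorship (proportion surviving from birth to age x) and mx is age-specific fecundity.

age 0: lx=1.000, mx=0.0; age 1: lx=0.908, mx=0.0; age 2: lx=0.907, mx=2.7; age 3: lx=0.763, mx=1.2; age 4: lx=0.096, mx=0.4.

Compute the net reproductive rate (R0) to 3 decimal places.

3.403

lx·mx by age: 0, 0, 2.4489, 0.9156, 0.0384
R0 = Σ lx·mx = 3.4029 → 3.403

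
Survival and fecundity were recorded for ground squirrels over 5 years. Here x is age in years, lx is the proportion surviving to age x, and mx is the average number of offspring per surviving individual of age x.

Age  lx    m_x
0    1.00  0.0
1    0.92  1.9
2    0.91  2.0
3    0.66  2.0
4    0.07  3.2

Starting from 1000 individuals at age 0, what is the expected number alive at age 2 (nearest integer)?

910

Expected survivors = N0 · l_2 = 1000 × 0.91 = 910 → 910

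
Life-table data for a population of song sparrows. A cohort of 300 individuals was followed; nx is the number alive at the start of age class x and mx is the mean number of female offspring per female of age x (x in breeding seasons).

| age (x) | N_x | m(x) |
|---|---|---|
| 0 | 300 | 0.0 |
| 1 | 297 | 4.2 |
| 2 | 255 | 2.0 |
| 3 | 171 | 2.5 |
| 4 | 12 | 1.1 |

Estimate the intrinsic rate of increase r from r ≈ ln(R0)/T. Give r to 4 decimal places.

1.2151

lx = nx/n0 = nx/300: 1, 0.99, 0.85, 0.57, 0.04
R0 = Σ lx·mx = 0 + 4.158 + 1.7 + 1.425 + 0.044 = 7.327
Σ x·lx·mx = 12.009; T = 12.009/7.327 = 1.63901…
r ≈ ln(R0)/T = ln(7.327)/1.63901… = 1.215106… → 1.2151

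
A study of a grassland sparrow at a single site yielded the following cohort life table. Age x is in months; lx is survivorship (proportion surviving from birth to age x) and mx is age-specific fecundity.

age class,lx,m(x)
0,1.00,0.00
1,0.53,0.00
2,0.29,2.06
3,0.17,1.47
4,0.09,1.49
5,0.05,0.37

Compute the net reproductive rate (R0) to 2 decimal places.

lx·mx by age: 0, 0, 0.5974, 0.2499, 0.1341, 0.0185
R0 = Σ lx·mx = 0.9999 → 1.00

1.00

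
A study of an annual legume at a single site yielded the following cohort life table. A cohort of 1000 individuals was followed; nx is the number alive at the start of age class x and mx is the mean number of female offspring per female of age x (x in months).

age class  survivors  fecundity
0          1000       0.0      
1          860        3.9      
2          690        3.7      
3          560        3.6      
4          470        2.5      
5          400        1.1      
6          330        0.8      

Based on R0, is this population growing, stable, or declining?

lx = nx/n0 = nx/1000: 1, 0.86, 0.69, 0.56, 0.47, 0.4, 0.33
R0 = Σ lx·mx = 0 + 3.354 + 2.553 + 2.016 + 1.175 + 0.44 + 0.264 = 9.802
R0 > 1, so the population is growing.

growing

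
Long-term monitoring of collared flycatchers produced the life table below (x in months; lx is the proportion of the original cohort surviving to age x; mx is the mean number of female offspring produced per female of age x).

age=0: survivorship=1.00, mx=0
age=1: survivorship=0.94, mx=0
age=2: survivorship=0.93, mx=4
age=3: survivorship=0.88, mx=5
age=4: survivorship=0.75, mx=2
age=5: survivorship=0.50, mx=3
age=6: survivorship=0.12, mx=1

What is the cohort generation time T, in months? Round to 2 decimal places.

lx·mx: 0, 0, 3.72, 4.4, 1.5, 1.5, 0.12 → R0 = 11.24
x·lx·mx: 0, 0, 7.44, 13.2, 6, 7.5, 0.72 → Σ = 34.86
T = 34.86 / 11.24 = 3.101423… → 3.10

3.10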